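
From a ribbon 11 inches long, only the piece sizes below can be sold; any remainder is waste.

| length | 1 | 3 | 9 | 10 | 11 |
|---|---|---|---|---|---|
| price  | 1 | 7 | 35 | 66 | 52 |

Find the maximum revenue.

67

Consider every possible first cut. best[k] is the best of p[i]+best[k−i] over all sellable i≤k.
best[1] = 1
best[2] = 2  (first piece 1, then best[1]=1)
best[3] = max(1+2, 7+0) = 7
best[4] = max(1+7, 7+1) = 8
best[5] = max(1+8, 7+2) = 9
best[6] = max(1+9, 7+7) = 14
best[7] = max(1+14, 7+8) = 15
best[8] = max(1+15, 7+9) = 16
best[9] = max(1+16, 7+14, 35+0) = 35
best[10] = max(1+35, 7+15, 35+1, 66+0) = 66
best[11] = max(1+66, 7+16, 35+2, 66+1, 52+0) = 67
One optimal cutting: 10 + 1 → ¢67.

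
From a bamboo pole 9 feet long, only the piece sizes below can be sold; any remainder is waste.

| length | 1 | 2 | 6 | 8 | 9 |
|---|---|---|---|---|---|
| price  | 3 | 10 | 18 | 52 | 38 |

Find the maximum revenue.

55

Build f[k] bottom-up: f[k] = max over allowed piece i of (p[i] + f[k−i]).
f[1] = 3
f[2] = max(3+3, 10+0) = 10
f[3] = max(3+10, 10+3) = 13
f[4] = max(3+13, 10+10) = 20
f[5] = max(3+20, 10+13) = 23
f[6] = max(3+23, 10+20, 18+0) = 30
f[7] = max(3+30, 10+23, 18+3) = 33
f[8] = max(3+33, 10+30, 18+10, 52+0) = 52
f[9] = max(3+52, 10+33, 18+13, 52+3, 38+0) = 55
One optimal cutting: 8 + 1 → $55.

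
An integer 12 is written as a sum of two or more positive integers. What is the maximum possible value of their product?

81

Let f[k] be the best product for length k (with at least one cut). For each first piece i, the rest contributes max(k−i, f[k−i]).
f[2] = 1*max(1,0) = 1*1 = 1
f[3] = 1*max(2,1) = 1*2 = 2
f[4] = 2*max(2,1) = 2*2 = 4
f[5] = 2*max(3,2) = 2*3 = 6
f[6] = 3*max(3,2) = 3*3 = 9
f[7] = 2*max(5,6) = 2*6 = 12
f[8] = 2*max(6,9) = 2*9 = 18
f[9] = 3*max(6,9) = 3*9 = 27
f[10] = 2*max(8,18) = 2*18 = 36
f[11] = 2*max(9,27) = 2*27 = 54
f[12] = 3*max(9,27) = 3*27 = 81
One optimal split: 3 + 3 + 3 + 3; product 3*3*3*3 = 81.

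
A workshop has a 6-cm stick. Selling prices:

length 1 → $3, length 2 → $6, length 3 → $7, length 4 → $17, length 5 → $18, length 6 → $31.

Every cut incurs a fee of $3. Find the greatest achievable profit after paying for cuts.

31

Let r[k] be the best obtainable value from length k. For each k, try every first piece i and keep the best of price[i] + r[k−i] minus the 3 cut fee when i<k.
r[1] = 3
r[2] = max(3+3-3, 6+0) = 6
r[3] = max(3+6-3, 6+3-3, 7+0) = 7
r[4] = max(3+7-3, 6+6-3, 7+3-3, 17+0) = 17
r[5] = max(3+17-3, 6+7-3, 7+6-3, 17+3-3, 18+0) = 18
r[6] = max(3+18-3, 6+17-3, 7+7-3, 17+6-3, 18+3-3, 31+0) = 31
Best is to make no cuts and sell whole for $31.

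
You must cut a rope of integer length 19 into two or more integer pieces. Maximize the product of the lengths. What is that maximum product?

972

Let g[k] be the best product for length k (with at least one cut). For each first piece i, the rest contributes max(k−i, g[k−i]).
g[2] = 1×max(1,0) = 1×1 = 1
g[3] = max(1×2, 2×1) = 2
g[4] = max(1×3, 2×2, 3×1) = 4
g[5] = max(1×4, 2×3, 3×2, 4×1) = 6
g[6] = max(1×6, 2×4, 3×3, 4×2, 5×1) = 9
g[7] = max(1×9, 2×6, 3×4, 4×3, 5×2, 6×1) = 12
g[8] = max(1×12, 2×9, 3×6, …, 6×2, 7×1) = 18
g[9] = max(1×18, 2×12, 3×9, …, 7×2, 8×1) = 27
g[10] = max(1×27, 2×18, 3×12, …, 8×2, 9×1) = 36
g[11] = max(1×36, 2×27, 3×18, …, 9×2, 10×1) = 54
g[12] = max(1×54, 2×36, 3×27, …, 10×2, 11×1) = 81
g[13] = max(1×81, 2×54, 3×36, …, 11×2, 12×1) = 108
g[14] = max(1×108, 2×81, 3×54, …, 12×2, 13×1) = 162
g[15] = max(1×162, 2×108, 3×81, …, 13×2, 14×1) = 243
g[16] = max(1×243, 2×162, 3×108, …, 14×2, 15×1) = 324
g[17] = max(1×324, 2×243, 3×162, …, 15×2, 16×1) = 486
g[18] = max(1×486, 2×324, 3×243, …, 16×2, 17×1) = 729
g[19] = max(1×729, 2×486, 3×324, …, 17×2, 18×1) = 972
One optimal split: 3 + 3 + 3 + 3 + 3 + 2 + 2; product 3×3×3×3×3×2×2 = 972.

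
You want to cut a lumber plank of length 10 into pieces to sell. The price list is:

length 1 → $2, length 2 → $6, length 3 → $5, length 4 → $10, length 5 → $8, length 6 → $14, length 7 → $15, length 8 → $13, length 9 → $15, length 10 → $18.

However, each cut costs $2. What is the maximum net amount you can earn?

22

Build net[k] bottom-up: net[k] = max over allowed piece i of (p[i] + net[k−i]) − 2 per cut.
net[1] = 2
net[2] = 6
net[3] = 6  (first piece 1, then net[2]=6)
net[4] = 10  (first piece 2, then net[2]=6)
net[5] = 10  (first piece 1, then net[4]=10)
net[6] = 14  (first piece 2, then net[4]=10)
net[7] = 15
net[8] = 18  (first piece 2, then net[6]=14)
net[9] = 19  (first piece 2, then net[7]=15)
net[10] = 22  (first piece 2, then net[8]=18)
One optimal plan: pieces 2 + 2 + 2 + 2 + 2 (4 cuts) → $30 − $8 = $22.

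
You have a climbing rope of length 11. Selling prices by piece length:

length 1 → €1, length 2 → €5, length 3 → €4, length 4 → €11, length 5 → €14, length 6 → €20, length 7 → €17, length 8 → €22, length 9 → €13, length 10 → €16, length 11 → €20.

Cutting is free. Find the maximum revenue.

Consider every possible first cut. R[k] is the best of p[i]+R[k−i] over all sellable i≤k.
R[1] = 1
R[2] = 5
R[3] = 6  (first piece 1, then R[2]=5)
R[4] = 11
R[5] = 14
R[6] = 20
R[7] = 21  (first piece 1, then R[6]=20)
R[8] = 25  (first piece 2, then R[6]=20)
R[9] = 26  (first piece 1, then R[8]=25)
R[10] = 31  (first piece 4, then R[6]=20)
R[11] = 34  (first piece 5, then R[6]=20)
One optimal cutting: 6 + 5 → €20 + €14 = €34.

34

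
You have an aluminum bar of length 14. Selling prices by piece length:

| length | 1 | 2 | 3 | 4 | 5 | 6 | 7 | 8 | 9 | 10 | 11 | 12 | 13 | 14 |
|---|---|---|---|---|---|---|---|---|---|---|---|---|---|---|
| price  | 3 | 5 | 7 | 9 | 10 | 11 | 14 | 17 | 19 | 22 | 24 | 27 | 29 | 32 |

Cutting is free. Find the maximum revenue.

Consider every possible first cut. best[k] is the best of p[i]+best[k−i] over all sellable i≤k.
best[1] = 3
best[2] = max(3+3, 5+0) = 6
best[3] = max(3+6, 5+3, 7+0) = 9
best[4] = max(3+9, 5+6, 7+3, 9+0) = 12
best[5] = max(3+12, 5+9, 7+6, 9+3, 10+0) = 15
best[6] = max(3+15, 5+12, 7+9, 9+6, 10+3, 11+0) = 18
best[7] = max(3+18, 5+15, 7+12, …, 11+3, 14+0) = 21
best[8] = max(3+21, 5+18, 7+15, …, 14+3, 17+0) = 24
best[9] = max(3+24, 5+21, 7+18, …, 17+3, 19+0) = 27
best[10] = max(3+27, 5+24, 7+21, …, 19+3, 22+0) = 30
best[11] = max(3+30, 5+27, 7+24, …, 22+3, 24+0) = 33
best[12] = max(3+33, 5+30, 7+27, …, 24+3, 27+0) = 36
best[13] = max(3+36, 5+33, 7+30, …, 27+3, 29+0) = 39
best[14] = max(3+39, 5+36, 7+33, …, 29+3, 32+0) = 42
One optimal cutting: 1 + 1 + 1 + 1 + 1 + 1 + 1 + 1 + 1 + 1 + 1 + 1 + 1 + 1 → $3 + $3 + $3 + $3 + $3 + $3 + $3 + $3 + $3 + $3 + $3 + $3 + $3 + $3 = $42.

42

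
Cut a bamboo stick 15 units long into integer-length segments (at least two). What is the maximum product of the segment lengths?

Let g[k] be the best product for length k (with at least one cut). For each first piece i, the rest contributes max(k−i, g[k−i]).
g[2] = 1×max(1,0) = 1×1 = 1
g[3] = max(1×2, 2×1) = 2
g[4] = max(1×3, 2×2, 3×1) = 4
g[5] = max(1×4, 2×3, 3×2, 4×1) = 6
g[6] = max(1×6, 2×4, 3×3, 4×2, 5×1) = 9
g[7] = max(1×9, 2×6, 3×4, 4×3, 5×2, 6×1) = 12
g[8] = max(1×12, 2×9, 3×6, …, 6×2, 7×1) = 18
g[9] = max(1×18, 2×12, 3×9, …, 7×2, 8×1) = 27
g[10] = max(1×27, 2×18, 3×12, …, 8×2, 9×1) = 36
g[11] = max(1×36, 2×27, 3×18, …, 9×2, 10×1) = 54
g[12] = max(1×54, 2×36, 3×27, …, 10×2, 11×1) = 81
g[13] = max(1×81, 2×54, 3×36, …, 11×2, 12×1) = 108
g[14] = max(1×108, 2×81, 3×54, …, 12×2, 13×1) = 162
g[15] = max(1×162, 2×108, 3×81, …, 13×2, 14×1) = 243
One optimal split: 3 + 3 + 3 + 3 + 3; product 3×3×3×3×3 = 243.

243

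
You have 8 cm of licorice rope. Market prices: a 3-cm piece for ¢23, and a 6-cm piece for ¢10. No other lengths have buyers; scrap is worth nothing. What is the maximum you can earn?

Consider every possible first cut. best[k] is the best of p[i]+best[k−i] over all sellable i≤k.
best[1] = 0
best[2] = 0
best[3] = 23
best[4] = 23
best[5] = 23
best[6] = max(23+23, 10+0) = 46
best[7] = max(23+23, 10+0) = 46
best[8] = max(23+23, 10+0) = 46
One optimal cutting: pieces 3 + 3 with 2 cm of scrap → ¢46.

46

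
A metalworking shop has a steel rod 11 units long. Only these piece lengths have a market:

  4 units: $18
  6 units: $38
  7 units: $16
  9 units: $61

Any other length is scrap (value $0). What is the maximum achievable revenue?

Consider every possible first cut. r[k] is the best of p[i]+r[k−i] over all sellable i≤k.
r[1] = 0
r[2] = 0
r[3] = 0
r[4] = 18
r[5] = 18
r[6] = 38
r[7] = 38
r[8] = 38
r[9] = 61
r[10] = 61
r[11] = 61
One optimal cutting: pieces 9 with 2 units of scrap → $61.

61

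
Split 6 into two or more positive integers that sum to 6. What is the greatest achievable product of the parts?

Let m[k] be the best product for length k (with at least one cut). For each first piece i, the rest contributes max(k−i, m[k−i]).
m[2] = 1*max(1,0) = 1*1 = 1
m[3] = 1*max(2,1) = 1*2 = 2
m[4] = 2*max(2,1) = 2*2 = 4
m[5] = 2*max(3,2) = 2*3 = 6
m[6] = 3*max(3,2) = 3*3 = 9
One optimal split: 3 + 3; product 3*3 = 9.

9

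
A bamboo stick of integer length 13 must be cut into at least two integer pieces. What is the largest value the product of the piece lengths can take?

Define m[k] = max over 1≤i<k of i · max(k−i, m[k−i]); the inner max lets the remainder stay uncut if that's better.
m[2] = 1·max(1,0) = 1·1 = 1
m[3] = 1·max(2,1) = 1·2 = 2
m[4] = 2·max(2,1) = 2·2 = 4
m[5] = 2·max(3,2) = 2·3 = 6
m[6] = 3·max(3,2) = 3·3 = 9
m[7] = 2·max(5,6) = 2·6 = 12
m[8] = 2·max(6,9) = 2·9 = 18
m[9] = 3·max(6,9) = 3·9 = 27
m[10] = 2·max(8,18) = 2·18 = 36
m[11] = 2·max(9,27) = 2·27 = 54
m[12] = 3·max(9,27) = 3·27 = 81
m[13] = 2·max(11,54) = 2·54 = 108
One optimal split: 3 + 3 + 3 + 2 + 2; product 3·3·3·2·2 = 108.

108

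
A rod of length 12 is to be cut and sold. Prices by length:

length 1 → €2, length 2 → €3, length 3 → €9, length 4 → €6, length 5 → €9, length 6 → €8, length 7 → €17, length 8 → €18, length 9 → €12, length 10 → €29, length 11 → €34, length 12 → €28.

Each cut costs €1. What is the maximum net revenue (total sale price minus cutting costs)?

35

Consider every possible first cut. v[k] is the best of p[i]+v[k−i] over all sellable i≤k, charging 1 whenever i<k.
v[1] = 2
v[2] = max(2+2-1, 3+0) = 3
v[3] = max(2+3-1, 3+2-1, 9+0) = 9
v[4] = max(2+9-1, 3+3-1, 9+2-1, 6+0) = 10
v[5] = max(2+10-1, 3+9-1, 9+3-1, 6+2-1, 9+0) = 11
v[6] = max(2+11-1, 3+10-1, 9+9-1, 6+3-1, 9+2-1, 8+0) = 17
v[7] = max(2+17-1, 3+11-1, 9+10-1, …, 8+2-1, 17+0) = 18
v[8] = max(2+18-1, 3+17-1, 9+11-1, …, 17+2-1, 18+0) = 19
v[9] = max(2+19-1, 3+18-1, 9+17-1, …, 18+2-1, 12+0) = 25
v[10] = max(2+25-1, 3+19-1, 9+18-1, …, 12+2-1, 29+0) = 29
v[11] = max(2+29-1, 3+25-1, 9+19-1, …, 29+2-1, 34+0) = 34
v[12] = max(2+34-1, 3+29-1, 9+25-1, …, 34+2-1, 28+0) = 35
One optimal plan: pieces 11 + 1 (1 cut) → €36 − €1 = €35.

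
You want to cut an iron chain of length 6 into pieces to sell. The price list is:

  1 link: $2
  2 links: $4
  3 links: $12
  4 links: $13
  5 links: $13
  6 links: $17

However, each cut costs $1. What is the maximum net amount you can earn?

23

Let r[k] be the best obtainable value from length k. For each k, try every first piece i and keep the best of price[i] + r[k−i] minus the 1 cut fee when i<k.
r[1] = 2
r[2] = 4
r[3] = 12
r[4] = 13  (first piece 1, then r[3]=12)
r[5] = 15  (first piece 2, then r[3]=12)
r[6] = 23  (first piece 3, then r[3]=12)
One optimal plan: pieces 3 + 3 (1 cut) → $24 − $1 = $23.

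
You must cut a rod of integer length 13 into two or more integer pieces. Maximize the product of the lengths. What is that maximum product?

108

Let m[k] be the best product for length k (with at least one cut). For each first piece i, the rest contributes max(k−i, m[k−i]).
m[2] = 1×max(1,0) = 1×1 = 1
m[3] = max(1×2, 2×1) = 2
m[4] = max(1×3, 2×2, 3×1) = 4
m[5] = max(1×4, 2×3, 3×2, 4×1) = 6
m[6] = max(1×6, 2×4, 3×3, 4×2, 5×1) = 9
m[7] = max(1×9, 2×6, 3×4, 4×3, 5×2, 6×1) = 12
m[8] = max(1×12, 2×9, 3×6, …, 6×2, 7×1) = 18
m[9] = max(1×18, 2×12, 3×9, …, 7×2, 8×1) = 27
m[10] = max(1×27, 2×18, 3×12, …, 8×2, 9×1) = 36
m[11] = max(1×36, 2×27, 3×18, …, 9×2, 10×1) = 54
m[12] = max(1×54, 2×36, 3×27, …, 10×2, 11×1) = 81
m[13] = max(1×81, 2×54, 3×36, …, 11×2, 12×1) = 108
One optimal split: 3 + 3 + 3 + 2 + 2; product 3×3×3×2×2 = 108.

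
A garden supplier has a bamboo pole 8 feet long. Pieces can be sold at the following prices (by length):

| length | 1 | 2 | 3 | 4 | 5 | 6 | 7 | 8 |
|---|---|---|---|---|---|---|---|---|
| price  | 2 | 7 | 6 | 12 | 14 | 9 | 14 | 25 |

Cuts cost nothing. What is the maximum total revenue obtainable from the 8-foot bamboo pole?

28

Build R[k] bottom-up: R[k] = max over allowed piece i of (p[i] + R[k−i]).
R[1] = 2
R[2] = max(2+2, 7+0) = 7
R[3] = max(2+7, 7+2, 6+0) = 9
R[4] = max(2+9, 7+7, 6+2, 12+0) = 14
R[5] = max(2+14, 7+9, 6+7, 12+2, 14+0) = 16
R[6] = max(2+16, 7+14, 6+9, 12+7, 14+2, 9+0) = 21
R[7] = max(2+21, 7+16, 6+14, …, 9+2, 14+0) = 23
R[8] = max(2+23, 7+21, 6+16, …, 14+2, 25+0) = 28
One optimal cutting: 2 + 2 + 2 + 2 → $7 + $7 + $7 + $7 = $28.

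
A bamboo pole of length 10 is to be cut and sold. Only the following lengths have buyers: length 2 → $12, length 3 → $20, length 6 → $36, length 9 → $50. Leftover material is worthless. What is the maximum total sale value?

Let best[k] be the best obtainable value from length k. For each k, try every first piece i and keep the best of price[i] + best[k−i].
best[1] = 0
best[2] = 12
best[3] = 20
best[4] = 24  (first piece 2, then best[2]=12)
best[5] = 32  (first piece 2, then best[3]=20)
best[6] = 40  (first piece 3, then best[3]=20)
best[7] = 44  (first piece 2, then best[5]=32)
best[8] = 52  (first piece 2, then best[6]=40)
best[9] = 60  (first piece 3, then best[6]=40)
best[10] = 64  (first piece 2, then best[8]=52)
One optimal cutting: 3 + 3 + 2 + 2 → $64.

64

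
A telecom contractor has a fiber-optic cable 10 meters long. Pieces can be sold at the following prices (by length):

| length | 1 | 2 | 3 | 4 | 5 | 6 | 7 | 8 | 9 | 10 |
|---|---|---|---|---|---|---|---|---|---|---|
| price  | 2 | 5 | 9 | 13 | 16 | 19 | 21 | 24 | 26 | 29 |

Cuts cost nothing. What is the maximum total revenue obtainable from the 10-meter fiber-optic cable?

32

Let R[k] be the best obtainable value from length k. For each k, try every first piece i and keep the best of price[i] + R[k−i].
R[1] = 2
R[2] = max(2+2, 5+0) = 5
R[3] = max(2+5, 5+2, 9+0) = 9
R[4] = max(2+9, 5+5, 9+2, 13+0) = 13
R[5] = max(2+13, 5+9, 9+5, 13+2, 16+0) = 16
R[6] = max(2+16, 5+13, 9+9, 13+5, 16+2, 19+0) = 19
R[7] = max(2+19, 5+16, 9+13, …, 19+2, 21+0) = 22
R[8] = max(2+22, 5+19, 9+16, …, 21+2, 24+0) = 26
R[9] = max(2+26, 5+22, 9+19, …, 24+2, 26+0) = 29
R[10] = max(2+29, 5+26, 9+22, …, 26+2, 29+0) = 32
One optimal cutting: 6 + 4 → $19 + $13 = $32.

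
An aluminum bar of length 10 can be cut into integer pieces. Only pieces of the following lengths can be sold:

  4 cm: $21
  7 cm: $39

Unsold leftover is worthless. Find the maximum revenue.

42

Build f[k] bottom-up: f[k] = max over allowed piece i of (p[i] + f[k−i]).
f[1] = 0
f[2] = 0
f[3] = 0
f[4] = 21
f[5] = 21
f[6] = 21
f[7] = max(21+0, 39+0) = 39
f[8] = max(21+21, 39+0) = 42
f[9] = max(21+21, 39+0) = 42
f[10] = max(21+21, 39+0) = 42
One optimal cutting: pieces 4 + 4 with 2 cm of scrap → $42.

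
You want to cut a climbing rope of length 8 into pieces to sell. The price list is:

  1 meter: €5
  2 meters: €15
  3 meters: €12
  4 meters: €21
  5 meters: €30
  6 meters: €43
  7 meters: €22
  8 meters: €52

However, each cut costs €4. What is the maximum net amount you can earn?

Consider every possible first cut. net[k] is the best of p[i]+net[k−i] over all sellable i≤k, charging 4 whenever i<k.
net[1] = 5
net[2] = 15
net[3] = 16  (first piece 1, then net[2]=15)
net[4] = 26  (first piece 2, then net[2]=15)
net[5] = 30
net[6] = 43
net[7] = 44  (first piece 1, then net[6]=43)
net[8] = 54  (first piece 2, then net[6]=43)
One optimal plan: pieces 6 + 2 (1 cut) → €58 − €4 = €54.

54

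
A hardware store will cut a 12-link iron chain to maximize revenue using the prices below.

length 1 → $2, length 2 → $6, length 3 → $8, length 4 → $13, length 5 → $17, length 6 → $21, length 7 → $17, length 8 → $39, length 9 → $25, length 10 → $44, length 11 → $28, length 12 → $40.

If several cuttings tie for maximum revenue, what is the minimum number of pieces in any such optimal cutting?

Build r[k] bottom-up: r[k] = max over allowed piece i of (p[i] + r[k−i]).
r[1] = 2
r[2] = max(2+2, 6+0) = 6
r[3] = max(2+6, 6+2, 8+0) = 8
r[4] = max(2+8, 6+6, 8+2, 13+0) = 13
r[5] = max(2+13, 6+8, 8+6, 13+2, 17+0) = 17
r[6] = max(2+17, 6+13, 8+8, 13+6, 17+2, 21+0) = 21
r[7] = max(2+21, 6+17, 8+13, …, 21+2, 17+0) = 23
r[8] = max(2+23, 6+21, 8+17, …, 17+2, 39+0) = 39
r[9] = max(2+39, 6+23, 8+21, …, 39+2, 25+0) = 41
r[10] = max(2+41, 6+39, 8+23, …, 25+2, 44+0) = 45
r[11] = max(2+45, 6+41, 8+39, …, 44+2, 28+0) = 47
r[12] = max(2+47, 6+45, 8+41, …, 28+2, 40+0) = 52
Maximum revenue is $52.
Now minimize piece count subject to staying optimal: for each k, pieces[k] = 1 + min over i with p[i]+r[k−i]=r[k] of pieces[k−i].
pieces[9] = 2
pieces[10] = 2
pieces[11] = 2
pieces[12] = 2

2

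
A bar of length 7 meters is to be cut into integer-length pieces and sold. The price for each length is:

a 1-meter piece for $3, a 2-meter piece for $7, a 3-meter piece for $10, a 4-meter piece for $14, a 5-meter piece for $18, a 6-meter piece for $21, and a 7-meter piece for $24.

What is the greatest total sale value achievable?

25

Consider every possible first cut. r[k] is the best of p[i]+r[k−i] over all sellable i≤k.
r[1] = 3
r[2] = max(3+3, 7+0) = 7
r[3] = max(3+7, 7+3, 10+0) = 10
r[4] = max(3+10, 7+7, 10+3, 14+0) = 14
r[5] = max(3+14, 7+10, 10+7, 14+3, 18+0) = 18
r[6] = max(3+18, 7+14, 10+10, 14+7, 18+3, 21+0) = 21
r[7] = max(3+21, 7+18, 10+14, …, 21+3, 24+0) = 25
One optimal cutting: 5 + 2 → $18 + $7 = $25.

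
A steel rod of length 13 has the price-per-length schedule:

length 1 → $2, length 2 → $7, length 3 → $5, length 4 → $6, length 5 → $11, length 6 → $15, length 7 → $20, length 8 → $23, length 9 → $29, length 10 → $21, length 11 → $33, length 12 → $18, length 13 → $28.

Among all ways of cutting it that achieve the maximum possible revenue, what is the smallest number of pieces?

7

Consider every possible first cut. r[k] is the best of p[i]+r[k−i] over all sellable i≤k.
r[1] = 2
r[2] = 7
r[3] = 9  (first piece 1, then r[2]=7)
r[4] = 14  (first piece 2, then r[2]=7)
r[5] = 16  (first piece 1, then r[4]=14)
r[6] = 21  (first piece 2, then r[4]=14)
r[7] = 23  (first piece 1, then r[6]=21)
r[8] = 28  (first piece 2, then r[6]=21)
r[9] = 30  (first piece 1, then r[8]=28)
r[10] = 35  (first piece 2, then r[8]=28)
r[11] = 37  (first piece 1, then r[10]=35)
r[12] = 42  (first piece 2, then r[10]=35)
r[13] = 44  (first piece 1, then r[12]=42)
Maximum revenue is $44.
Now minimize piece count subject to staying optimal: for each k, pieces[k] = 1 + min over i with p[i]+r[k−i]=r[k] of pieces[k−i].
pieces[10] = 5
pieces[11] = 6
pieces[12] = 6
pieces[13] = 7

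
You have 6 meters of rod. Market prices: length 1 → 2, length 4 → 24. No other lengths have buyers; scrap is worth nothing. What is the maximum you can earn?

Consider every possible first cut. r[k] is the best of p[i]+r[k−i] over all sellable i≤k.
r[1] = 2
r[2] = 4  (first piece 1, then r[1]=2)
r[3] = 6  (first piece 1, then r[2]=4)
r[4] = 24
r[5] = 26  (first piece 1, then r[4]=24)
r[6] = 28  (first piece 1, then r[5]=26)
One optimal cutting: 4 + 1 + 1 → 28.

28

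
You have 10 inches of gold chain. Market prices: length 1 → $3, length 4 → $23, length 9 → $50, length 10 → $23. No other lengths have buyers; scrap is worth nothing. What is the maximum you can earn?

Consider every possible first cut. f[k] is the best of p[i]+f[k−i] over all sellable i≤k.
f[1] = 3
f[2] = 6  (first piece 1, then f[1]=3)
f[3] = 9  (first piece 1, then f[2]=6)
f[4] = 23
f[5] = 26  (first piece 1, then f[4]=23)
f[6] = 29  (first piece 1, then f[5]=26)
f[7] = 32  (first piece 1, then f[6]=29)
f[8] = 46  (first piece 4, then f[4]=23)
f[9] = 50
f[10] = 53  (first piece 1, then f[9]=50)
One optimal cutting: 9 + 1 → $53.

53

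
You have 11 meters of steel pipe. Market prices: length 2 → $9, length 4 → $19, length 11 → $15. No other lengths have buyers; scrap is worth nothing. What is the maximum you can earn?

47

Consider every possible first cut. f[k] is the best of p[i]+f[k−i] over all sellable i≤k.
f[1] = 0
f[2] = 9
f[3] = 9
f[4] = 19
f[5] = 19
f[6] = 28  (first piece 2, then f[4]=19)
f[7] = 28
f[8] = 38  (first piece 4, then f[4]=19)
f[9] = 38
f[10] = 47  (first piece 2, then f[8]=38)
f[11] = 47
One optimal cutting: pieces 4 + 4 + 2 with 1 meter of scrap → $47.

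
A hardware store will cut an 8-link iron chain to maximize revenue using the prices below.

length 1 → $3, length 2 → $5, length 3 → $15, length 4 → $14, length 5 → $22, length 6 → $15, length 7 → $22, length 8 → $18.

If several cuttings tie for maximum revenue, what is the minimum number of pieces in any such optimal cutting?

Build r[k] bottom-up: r[k] = max over allowed piece i of (p[i] + r[k−i]).
r[1] = 3
r[2] = 6  (first piece 1, then r[1]=3)
r[3] = 15
r[4] = 18  (first piece 1, then r[3]=15)
r[5] = 22
r[6] = 30  (first piece 3, then r[3]=15)
r[7] = 33  (first piece 1, then r[6]=30)
r[8] = 37  (first piece 3, then r[5]=22)
Maximum revenue is $37.
Now minimize piece count subject to staying optimal: for each k, pieces[k] = 1 + min over i with p[i]+r[k−i]=r[k] of pieces[k−i].
pieces[5] = 1
pieces[6] = 2
pieces[7] = 3
pieces[8] = 2

2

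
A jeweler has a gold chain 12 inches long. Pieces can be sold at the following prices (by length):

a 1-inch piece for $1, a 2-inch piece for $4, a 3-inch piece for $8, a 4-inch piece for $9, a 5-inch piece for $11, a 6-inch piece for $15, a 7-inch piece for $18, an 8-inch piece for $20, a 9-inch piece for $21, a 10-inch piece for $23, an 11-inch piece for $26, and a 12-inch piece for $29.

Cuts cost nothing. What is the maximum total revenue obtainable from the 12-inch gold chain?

Let r[k] be the best obtainable value from length k. For each k, try every first piece i and keep the best of price[i] + r[k−i].
r[1] = 1
r[2] = max(1+1, 4+0) = 4
r[3] = max(1+4, 4+1, 8+0) = 8
r[4] = max(1+8, 4+4, 8+1, 9+0) = 9
r[5] = max(1+9, 4+8, 8+4, 9+1, 11+0) = 12
r[6] = max(1+12, 4+9, 8+8, 9+4, 11+1, 15+0) = 16
r[7] = max(1+16, 4+12, 8+9, …, 15+1, 18+0) = 18
r[8] = max(1+18, 4+16, 8+12, …, 18+1, 20+0) = 20
r[9] = max(1+20, 4+18, 8+16, …, 20+1, 21+0) = 24
r[10] = max(1+24, 4+20, 8+18, …, 21+1, 23+0) = 26
r[11] = max(1+26, 4+24, 8+20, …, 23+1, 26+0) = 28
r[12] = max(1+28, 4+26, 8+24, …, 26+1, 29+0) = 32
One optimal cutting: 3 + 3 + 3 + 3 → $8 + $8 + $8 + $8 = $32.

32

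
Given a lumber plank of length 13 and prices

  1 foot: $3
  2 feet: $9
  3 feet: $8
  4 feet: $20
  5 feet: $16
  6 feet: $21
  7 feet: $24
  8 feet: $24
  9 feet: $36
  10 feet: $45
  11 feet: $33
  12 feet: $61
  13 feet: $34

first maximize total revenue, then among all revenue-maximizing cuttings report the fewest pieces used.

Build r[k] bottom-up: r[k] = max over allowed piece i of (p[i] + r[k−i]).
r[1] = 3
r[2] = 9
r[3] = 12  (first piece 1, then r[2]=9)
r[4] = 20
r[5] = 23  (first piece 1, then r[4]=20)
r[6] = 29  (first piece 2, then r[4]=20)
r[7] = 32  (first piece 1, then r[6]=29)
r[8] = 40  (first piece 4, then r[4]=20)
r[9] = 43  (first piece 1, then r[8]=40)
r[10] = 49  (first piece 2, then r[8]=40)
r[11] = 52  (first piece 1, then r[10]=49)
r[12] = 61
r[13] = 64  (first piece 1, then r[12]=61)
Maximum revenue is $64.
Now minimize piece count subject to staying optimal: for each k, pieces[k] = 1 + min over i with p[i]+r[k−i]=r[k] of pieces[k−i].
pieces[10] = 3
pieces[11] = 4
pieces[12] = 1
pieces[13] = 2

2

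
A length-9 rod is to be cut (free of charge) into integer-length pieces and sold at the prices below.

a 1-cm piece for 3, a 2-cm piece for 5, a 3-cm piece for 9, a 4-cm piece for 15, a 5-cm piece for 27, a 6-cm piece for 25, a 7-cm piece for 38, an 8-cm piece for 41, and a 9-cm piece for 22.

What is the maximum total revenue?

Build r[k] bottom-up: r[k] = max over allowed piece i of (p[i] + r[k−i]).
r[1] = 3
r[2] = 6  (first piece 1, then r[1]=3)
r[3] = 9  (first piece 1, then r[2]=6)
r[4] = 15
r[5] = 27
r[6] = 30  (first piece 1, then r[5]=27)
r[7] = 38
r[8] = 41  (first piece 1, then r[7]=38)
r[9] = 44  (first piece 1, then r[8]=41)
One optimal cutting: 7 + 1 + 1 → 38 + 3 + 3 = 44.

44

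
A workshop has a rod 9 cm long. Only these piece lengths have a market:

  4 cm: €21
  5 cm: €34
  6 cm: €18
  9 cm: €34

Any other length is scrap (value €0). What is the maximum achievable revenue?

Build r[k] bottom-up: r[k] = max over allowed piece i of (p[i] + r[k−i]).
r[1] = 0
r[2] = 0
r[3] = 0
r[4] = 21
r[5] = 34
r[6] = 34
r[7] = 34
r[8] = 42  (first piece 4, then r[4]=21)
r[9] = 55  (first piece 4, then r[5]=34)
One optimal cutting: 5 + 4 → €55.

55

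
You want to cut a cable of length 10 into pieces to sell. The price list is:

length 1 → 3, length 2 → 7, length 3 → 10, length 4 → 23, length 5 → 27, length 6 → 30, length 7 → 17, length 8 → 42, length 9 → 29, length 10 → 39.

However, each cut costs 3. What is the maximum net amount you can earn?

51

Build net[k] bottom-up: net[k] = max over allowed piece i of (p[i] + net[k−i]) − 3 per cut.
net[1] = 3
net[2] = max(3+3-3, 7+0) = 7
net[3] = max(3+7-3, 7+3-3, 10+0) = 10
net[4] = max(3+10-3, 7+7-3, 10+3-3, 23+0) = 23
net[5] = max(3+23-3, 7+10-3, 10+7-3, 23+3-3, 27+0) = 27
net[6] = max(3+27-3, 7+23-3, 10+10-3, 23+7-3, 27+3-3, 30+0) = 30
net[7] = max(3+30-3, 7+27-3, 10+23-3, …, 30+3-3, 17+0) = 31
net[8] = max(3+31-3, 7+30-3, 10+27-3, …, 17+3-3, 42+0) = 43
net[9] = max(3+43-3, 7+31-3, 10+30-3, …, 42+3-3, 29+0) = 47
net[10] = max(3+47-3, 7+43-3, 10+31-3, …, 29+3-3, 39+0) = 51
One optimal plan: pieces 5 + 5 (1 cut) → 54 − 3 = 51.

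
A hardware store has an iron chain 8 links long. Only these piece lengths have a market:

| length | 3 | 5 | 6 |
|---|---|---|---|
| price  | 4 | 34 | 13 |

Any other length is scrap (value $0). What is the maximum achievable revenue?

38

Let best[k] be the best obtainable value from length k. For each k, try every first piece i and keep the best of price[i] + best[k−i].
best[1] = 0
best[2] = 0
best[3] = 4
best[4] = 4
best[5] = max(4+0, 34+0) = 34
best[6] = max(4+4, 34+0, 13+0) = 34
best[7] = max(4+4, 34+0, 13+0) = 34
best[8] = max(4+34, 34+4, 13+0) = 38
One optimal cutting: 5 + 3 → $38.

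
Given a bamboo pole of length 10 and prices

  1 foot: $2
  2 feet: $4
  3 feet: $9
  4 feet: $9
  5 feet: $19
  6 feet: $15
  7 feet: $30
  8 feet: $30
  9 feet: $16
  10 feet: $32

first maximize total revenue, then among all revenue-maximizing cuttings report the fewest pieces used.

2

Consider every possible first cut. r[k] is the best of p[i]+r[k−i] over all sellable i≤k.
r[1] = 2
r[2] = max(2+2, 4+0) = 4
r[3] = max(2+4, 4+2, 9+0) = 9
r[4] = max(2+9, 4+4, 9+2, 9+0) = 11
r[5] = max(2+11, 4+9, 9+4, 9+2, 19+0) = 19
r[6] = max(2+19, 4+11, 9+9, 9+4, 19+2, 15+0) = 21
r[7] = max(2+21, 4+19, 9+11, …, 15+2, 30+0) = 30
r[8] = max(2+30, 4+21, 9+19, …, 30+2, 30+0) = 32
r[9] = max(2+32, 4+30, 9+21, …, 30+2, 16+0) = 34
r[10] = max(2+34, 4+32, 9+30, …, 16+2, 32+0) = 39
Maximum revenue is $39.
Now minimize piece count subject to staying optimal: for each k, pieces[k] = 1 + min over i with p[i]+r[k−i]=r[k] of pieces[k−i].
pieces[7] = 1
pieces[8] = 2
pieces[9] = 2
pieces[10] = 2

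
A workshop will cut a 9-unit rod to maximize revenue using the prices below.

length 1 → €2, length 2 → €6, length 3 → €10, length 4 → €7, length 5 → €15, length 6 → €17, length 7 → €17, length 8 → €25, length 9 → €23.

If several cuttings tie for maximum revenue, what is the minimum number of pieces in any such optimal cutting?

3

Consider every possible first cut. r[k] is the best of p[i]+r[k−i] over all sellable i≤k.
r[1] = 2
r[2] = 6
r[3] = 10
r[4] = 12  (first piece 1, then r[3]=10)
r[5] = 16  (first piece 2, then r[3]=10)
r[6] = 20  (first piece 3, then r[3]=10)
r[7] = 22  (first piece 1, then r[6]=20)
r[8] = 26  (first piece 2, then r[6]=20)
r[9] = 30  (first piece 3, then r[6]=20)
Maximum revenue is €30.
Now minimize piece count subject to staying optimal: for each k, pieces[k] = 1 + min over i with p[i]+r[k−i]=r[k] of pieces[k−i].
pieces[6] = 2
pieces[7] = 3
pieces[8] = 3
pieces[9] = 3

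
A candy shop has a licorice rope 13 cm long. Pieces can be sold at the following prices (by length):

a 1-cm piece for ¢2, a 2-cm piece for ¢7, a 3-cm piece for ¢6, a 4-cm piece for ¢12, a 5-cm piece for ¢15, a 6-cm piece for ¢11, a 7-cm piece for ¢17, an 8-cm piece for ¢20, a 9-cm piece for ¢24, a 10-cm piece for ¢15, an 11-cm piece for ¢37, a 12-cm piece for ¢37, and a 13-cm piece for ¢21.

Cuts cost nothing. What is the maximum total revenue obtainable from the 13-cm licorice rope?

44

Build R[k] bottom-up: R[k] = max over allowed piece i of (p[i] + R[k−i]).
R[1] = 2
R[2] = max(2+2, 7+0) = 7
R[3] = max(2+7, 7+2, 6+0) = 9
R[4] = max(2+9, 7+7, 6+2, 12+0) = 14
R[5] = max(2+14, 7+9, 6+7, 12+2, 15+0) = 16
R[6] = max(2+16, 7+14, 6+9, 12+7, 15+2, 11+0) = 21
R[7] = max(2+21, 7+16, 6+14, …, 11+2, 17+0) = 23
R[8] = max(2+23, 7+21, 6+16, …, 17+2, 20+0) = 28
R[9] = max(2+28, 7+23, 6+21, …, 20+2, 24+0) = 30
R[10] = max(2+30, 7+28, 6+23, …, 24+2, 15+0) = 35
R[11] = max(2+35, 7+30, 6+28, …, 15+2, 37+0) = 37
R[12] = max(2+37, 7+35, 6+30, …, 37+2, 37+0) = 42
R[13] = max(2+42, 7+37, 6+35, …, 37+2, 21+0) = 44
One optimal cutting: 2 + 2 + 2 + 2 + 2 + 2 + 1 → ¢7 + ¢7 + ¢7 + ¢7 + ¢7 + ¢7 + ¢2 = ¢44.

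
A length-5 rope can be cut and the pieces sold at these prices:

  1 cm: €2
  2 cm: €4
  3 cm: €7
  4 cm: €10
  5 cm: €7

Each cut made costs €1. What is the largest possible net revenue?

11

Consider every possible first cut. net[k] is the best of p[i]+net[k−i] over all sellable i≤k, charging 1 whenever i<k.
net[1] = 2
net[2] = max(2+2-1, 4+0) = 4
net[3] = max(2+4-1, 4+2-1, 7+0) = 7
net[4] = max(2+7-1, 4+4-1, 7+2-1, 10+0) = 10
net[5] = max(2+10-1, 4+7-1, 7+4-1, 10+2-1, 7+0) = 11
One optimal plan: pieces 4 + 1 (1 cut) → €12 − €1 = €11.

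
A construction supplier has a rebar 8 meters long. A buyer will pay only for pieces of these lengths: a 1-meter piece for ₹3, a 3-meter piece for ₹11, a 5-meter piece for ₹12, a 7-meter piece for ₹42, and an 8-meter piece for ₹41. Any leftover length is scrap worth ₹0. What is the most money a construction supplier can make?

45

Consider every possible first cut. best[k] is the best of p[i]+best[k−i] over all sellable i≤k.
best[1] = 3
best[2] = 6  (first piece 1, then best[1]=3)
best[3] = max(3+6, 11+0) = 11
best[4] = max(3+11, 11+3) = 14
best[5] = max(3+14, 11+6, 12+0) = 17
best[6] = max(3+17, 11+11, 12+3) = 22
best[7] = max(3+22, 11+14, 12+6, 42+0) = 42
best[8] = max(3+42, 11+17, 12+11, 42+3, 41+0) = 45
One optimal cutting: 7 + 1 → ₹45.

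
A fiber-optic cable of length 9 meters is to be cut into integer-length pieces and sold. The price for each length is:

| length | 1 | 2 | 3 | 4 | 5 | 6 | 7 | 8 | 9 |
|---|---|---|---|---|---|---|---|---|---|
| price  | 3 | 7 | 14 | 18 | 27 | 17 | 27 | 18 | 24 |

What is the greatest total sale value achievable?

45

Build R[k] bottom-up: R[k] = max over allowed piece i of (p[i] + R[k−i]).
R[1] = 3
R[2] = 7
R[3] = 14
R[4] = 18
R[5] = 27
R[6] = 30  (first piece 1, then R[5]=27)
R[7] = 34  (first piece 2, then R[5]=27)
R[8] = 41  (first piece 3, then R[5]=27)
R[9] = 45  (first piece 4, then R[5]=27)
One optimal cutting: 5 + 4 → $27 + $18 = $45.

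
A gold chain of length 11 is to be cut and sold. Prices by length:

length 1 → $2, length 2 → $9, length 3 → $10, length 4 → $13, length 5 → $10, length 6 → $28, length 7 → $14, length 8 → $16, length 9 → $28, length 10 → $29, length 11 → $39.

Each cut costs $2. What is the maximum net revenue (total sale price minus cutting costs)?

Consider every possible first cut. v[k] is the best of p[i]+v[k−i] over all sellable i≤k, charging 2 whenever i<k.
v[1] = 2
v[2] = 9
v[3] = 10
v[4] = 16  (first piece 2, then v[2]=9)
v[5] = 17  (first piece 2, then v[3]=10)
v[6] = 28
v[7] = 28  (first piece 1, then v[6]=28)
v[8] = 35  (first piece 2, then v[6]=28)
v[9] = 36  (first piece 3, then v[6]=28)
v[10] = 42  (first piece 2, then v[8]=35)
v[11] = 43  (first piece 2, then v[9]=36)
One optimal plan: pieces 6 + 3 + 2 (2 cuts) → $47 − $4 = $43.

43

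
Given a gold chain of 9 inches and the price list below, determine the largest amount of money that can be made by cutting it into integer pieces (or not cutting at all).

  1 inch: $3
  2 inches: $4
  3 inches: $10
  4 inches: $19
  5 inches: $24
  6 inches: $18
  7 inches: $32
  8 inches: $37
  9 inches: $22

43

Build R[k] bottom-up: R[k] = max over allowed piece i of (p[i] + R[k−i]).
R[1] = 3
R[2] = max(3+3, 4+0) = 6
R[3] = max(3+6, 4+3, 10+0) = 10
R[4] = max(3+10, 4+6, 10+3, 19+0) = 19
R[5] = max(3+19, 4+10, 10+6, 19+3, 24+0) = 24
R[6] = max(3+24, 4+19, 10+10, 19+6, 24+3, 18+0) = 27
R[7] = max(3+27, 4+24, 10+19, …, 18+3, 32+0) = 32
R[8] = max(3+32, 4+27, 10+24, …, 32+3, 37+0) = 38
R[9] = max(3+38, 4+32, 10+27, …, 37+3, 22+0) = 43
One optimal cutting: 5 + 4 → $24 + $19 = $43.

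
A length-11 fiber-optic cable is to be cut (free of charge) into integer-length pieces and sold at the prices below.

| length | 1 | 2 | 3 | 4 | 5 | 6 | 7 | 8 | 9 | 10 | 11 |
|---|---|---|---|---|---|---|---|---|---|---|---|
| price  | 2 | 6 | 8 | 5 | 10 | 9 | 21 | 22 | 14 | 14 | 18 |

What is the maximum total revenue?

Consider every possible first cut. r[k] is the best of p[i]+r[k−i] over all sellable i≤k.
r[1] = 2
r[2] = 6
r[3] = 8  (first piece 1, then r[2]=6)
r[4] = 12  (first piece 2, then r[2]=6)
r[5] = 14  (first piece 1, then r[4]=12)
r[6] = 18  (first piece 2, then r[4]=12)
r[7] = 21
r[8] = 24  (first piece 2, then r[6]=18)
r[9] = 27  (first piece 2, then r[7]=21)
r[10] = 30  (first piece 2, then r[8]=24)
r[11] = 33  (first piece 2, then r[9]=27)
One optimal cutting: 7 + 2 + 2 → $21 + $6 + $6 = $33.

33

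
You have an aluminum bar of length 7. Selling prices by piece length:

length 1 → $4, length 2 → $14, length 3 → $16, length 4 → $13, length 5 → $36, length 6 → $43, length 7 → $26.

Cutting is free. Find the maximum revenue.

Build R[k] bottom-up: R[k] = max over allowed piece i of (p[i] + R[k−i]).
R[1] = 4
R[2] = 14
R[3] = 18  (first piece 1, then R[2]=14)
R[4] = 28  (first piece 2, then R[2]=14)
R[5] = 36
R[6] = 43
R[7] = 50  (first piece 2, then R[5]=36)
One optimal cutting: 5 + 2 → $36 + $14 = $50.

50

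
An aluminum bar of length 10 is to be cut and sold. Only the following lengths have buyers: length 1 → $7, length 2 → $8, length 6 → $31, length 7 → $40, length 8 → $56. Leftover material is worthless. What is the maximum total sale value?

70

Let f[k] be the best obtainable value from length k. For each k, try every first piece i and keep the best of price[i] + f[k−i].
f[1] = 7
f[2] = 14  (first piece 1, then f[1]=7)
f[3] = 21  (first piece 1, then f[2]=14)
f[4] = 28  (first piece 1, then f[3]=21)
f[5] = 35  (first piece 1, then f[4]=28)
f[6] = 42  (first piece 1, then f[5]=35)
f[7] = 49  (first piece 1, then f[6]=42)
f[8] = 56  (first piece 1, then f[7]=49)
f[9] = 63  (first piece 1, then f[8]=56)
f[10] = 70  (first piece 1, then f[9]=63)
One optimal cutting: 1 + 1 + 1 + 1 + 1 + 1 + 1 + 1 + 1 + 1 → $70.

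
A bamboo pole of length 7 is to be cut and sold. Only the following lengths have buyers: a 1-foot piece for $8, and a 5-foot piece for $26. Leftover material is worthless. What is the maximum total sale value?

56

Build best[k] bottom-up: best[k] = max over allowed piece i of (p[i] + best[k−i]).
best[1] = 8
best[2] = 16  (first piece 1, then best[1]=8)
best[3] = 24  (first piece 1, then best[2]=16)
best[4] = 32  (first piece 1, then best[3]=24)
best[5] = 40  (first piece 1, then best[4]=32)
best[6] = 48  (first piece 1, then best[5]=40)
best[7] = 56  (first piece 1, then best[6]=48)
One optimal cutting: 1 + 1 + 1 + 1 + 1 + 1 + 1 → $56.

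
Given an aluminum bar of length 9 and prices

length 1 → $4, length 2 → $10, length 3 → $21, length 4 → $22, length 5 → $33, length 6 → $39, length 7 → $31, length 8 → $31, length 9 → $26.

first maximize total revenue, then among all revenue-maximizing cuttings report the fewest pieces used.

3

Consider every possible first cut. r[k] is the best of p[i]+r[k−i] over all sellable i≤k.
r[1] = 4
r[2] = max(4+4, 10+0) = 10
r[3] = max(4+10, 10+4, 21+0) = 21
r[4] = max(4+21, 10+10, 21+4, 22+0) = 25
r[5] = max(4+25, 10+21, 21+10, 22+4, 33+0) = 33
r[6] = max(4+33, 10+25, 21+21, 22+10, 33+4, 39+0) = 42
r[7] = max(4+42, 10+33, 21+25, …, 39+4, 31+0) = 46
r[8] = max(4+46, 10+42, 21+33, …, 31+4, 31+0) = 54
r[9] = max(4+54, 10+46, 21+42, …, 31+4, 26+0) = 63
Maximum revenue is $63.
Now minimize piece count subject to staying optimal: for each k, pieces[k] = 1 + min over i with p[i]+r[k−i]=r[k] of pieces[k−i].
pieces[6] = 2
pieces[7] = 3
pieces[8] = 2
pieces[9] = 3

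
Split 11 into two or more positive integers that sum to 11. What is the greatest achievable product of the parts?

Let P[k] be the best product for length k (with at least one cut). For each first piece i, the rest contributes max(k−i, P[k−i]).
P[2] = 1*max(1,0) = 1*1 = 1
P[3] = 1*max(2,1) = 1*2 = 2
P[4] = 2*max(2,1) = 2*2 = 4
P[5] = 2*max(3,2) = 2*3 = 6
P[6] = 3*max(3,2) = 3*3 = 9
P[7] = 2*max(5,6) = 2*6 = 12
P[8] = 2*max(6,9) = 2*9 = 18
P[9] = 3*max(6,9) = 3*9 = 27
P[10] = 2*max(8,18) = 2*18 = 36
P[11] = 2*max(9,27) = 2*27 = 54
One optimal split: 3 + 3 + 3 + 2; product 3*3*3*2 = 54.

54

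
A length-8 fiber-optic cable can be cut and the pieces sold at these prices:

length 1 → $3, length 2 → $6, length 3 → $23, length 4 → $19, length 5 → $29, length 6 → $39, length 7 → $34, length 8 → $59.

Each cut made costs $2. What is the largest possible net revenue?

59

Consider every possible first cut. net[k] is the best of p[i]+net[k−i] over all sellable i≤k, charging 2 whenever i<k.
net[1] = 3
net[2] = 6
net[3] = 23
net[4] = 24  (first piece 1, then net[3]=23)
net[5] = 29
net[6] = 44  (first piece 3, then net[3]=23)
net[7] = 45  (first piece 1, then net[6]=44)
net[8] = 59
Best is to make no cuts and sell whole for $59.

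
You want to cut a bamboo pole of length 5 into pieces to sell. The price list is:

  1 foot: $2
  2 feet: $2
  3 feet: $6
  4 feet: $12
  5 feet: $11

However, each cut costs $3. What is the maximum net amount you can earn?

Consider every possible first cut. v[k] is the best of p[i]+v[k−i] over all sellable i≤k, charging 3 whenever i<k.
v[1] = 2
v[2] = 2
v[3] = 6
v[4] = 12
v[5] = 11  (first piece 1, then v[4]=12)
One optimal plan: pieces 4 + 1 (1 cut) → $14 − $3 = $11.

11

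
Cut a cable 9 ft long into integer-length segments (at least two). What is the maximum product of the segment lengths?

Fill P[k] for k=2..9: at each k try every first piece i and multiply by the better of (k−i) uncut or P[k−i].
P[2] = 1×max(1,0) = 1×1 = 1
P[3] = 1×max(2,1) = 1×2 = 2
P[4] = 2×max(2,1) = 2×2 = 4
P[5] = 2×max(3,2) = 2×3 = 6
P[6] = 3×max(3,2) = 3×3 = 9
P[7] = 2×max(5,6) = 2×6 = 12
P[8] = 2×max(6,9) = 2×9 = 18
P[9] = 3×max(6,9) = 3×9 = 27
One optimal split: 3 + 3 + 3; product 3×3×3 = 27.

27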